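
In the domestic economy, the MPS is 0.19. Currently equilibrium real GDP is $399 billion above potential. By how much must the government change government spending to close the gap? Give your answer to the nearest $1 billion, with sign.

MPC = 1 − MPS = 1 − 0.19 = 0.81.
Spending multiplier = 1/(1 − MPC) = 1/(1 − 0.81) = 1/0.19 ≈ 5.263.
Need ΔY = −$399 billion, so ΔG = ΔY/k = (−$399 billion) × 0.19 ≈ −$76 billion.
The government should cut government spending by $76 billion.

−$76 billion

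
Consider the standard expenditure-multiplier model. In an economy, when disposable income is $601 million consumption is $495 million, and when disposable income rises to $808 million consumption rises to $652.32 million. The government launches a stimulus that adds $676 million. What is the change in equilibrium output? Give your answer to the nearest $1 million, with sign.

+$2,817 million

MPC = ΔC/ΔYd = (652.32 − 495)/(808 − 601) = 157.32/207 = 0.76.
Spending multiplier = 1/(1 − MPC) = 1/(1 − 0.76) = 1/0.24 ≈ 4.167.
ΔY = k × ΔG = (+$676 million) / 0.24 ≈ +$2,817 million.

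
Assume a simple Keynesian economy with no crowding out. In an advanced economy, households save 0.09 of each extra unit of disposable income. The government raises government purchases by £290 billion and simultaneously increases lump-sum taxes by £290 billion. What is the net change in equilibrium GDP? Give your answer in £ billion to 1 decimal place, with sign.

+£290.0 billion

MPC = 1 − MPS = 1 − 0.09 = 0.91.
Expenditure multiplier = 1/(1 − MPC) = 1/(1 − 0.91) = 1/0.09 ≈ 11.111.
ΔG contributes k·ΔG = (+£290 billion) / 0.09 ≈ +£3,222.2 billion.
ΔT of +£290 billion changes first-round spending by −c·ΔT = −£263.9 billion, contributing k·(−c·ΔT) = (−£263.9 billion) / 0.09 ≈ −£2,932.2 billion.
With ΔG = ΔT and no other leakages, the balanced-budget multiplier is 1, so ΔY = ΔG = +£290 billion.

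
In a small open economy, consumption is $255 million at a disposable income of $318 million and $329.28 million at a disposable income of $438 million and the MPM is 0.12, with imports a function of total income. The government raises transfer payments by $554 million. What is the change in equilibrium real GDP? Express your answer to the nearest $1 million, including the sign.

MPC = ΔC/ΔYd = (329.28 − 255)/(438 − 318) = 74.28/120 = 0.619.
The transfer change shifts disposable income by +$554 million, so first-round consumption changes by c·ΔTR = 0.619 × (+$554 million) = +$342.926 million.
Expenditure multiplier = 1/(1 − c + m) = 1/(1 − 0.619 + 0.12) = 1/0.501 ≈ 1.996.
The transfer multiplier is c × k ≈ 1.236, so ΔY = k × (c·ΔTR) = (+$342.926 million) / 0.501 ≈ +$684 million.

+$684 million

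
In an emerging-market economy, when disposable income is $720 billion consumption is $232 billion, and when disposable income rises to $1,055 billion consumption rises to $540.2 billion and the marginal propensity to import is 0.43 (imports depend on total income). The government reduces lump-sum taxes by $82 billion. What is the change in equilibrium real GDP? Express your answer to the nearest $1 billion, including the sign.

MPC = ΔC/ΔYd = (540.2 − 232)/(1,055 − 720) = 308.2/335 = 0.92.
A lump-sum tax change of −$82 billion shifts disposable income by +$82 billion; first-round consumption changes by −c × ΔT = −0.92 × (−$82 billion) = +$75.44 billion.
Expenditure multiplier = 1/(1 − c + m) = 1/(1 − 0.92 + 0.43) = 1/0.51 ≈ 1.961.
The tax multiplier is −c × k ≈ −1.804, so ΔY = k × (−c·ΔT) = (+$75.44 billion) / 0.51 ≈ +$148 billion.

+$148 billion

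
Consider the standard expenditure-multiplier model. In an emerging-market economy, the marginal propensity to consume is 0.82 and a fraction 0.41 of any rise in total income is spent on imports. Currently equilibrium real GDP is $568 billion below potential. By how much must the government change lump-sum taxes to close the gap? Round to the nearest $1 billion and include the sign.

Spending multiplier = 1/(1 − c + m) = 1/(1 − 0.82 + 0.41) = 1/0.59 ≈ 1.695.
Tax multiplier = −c·k = −0.82/0.59 ≈ −1.39. Need ΔY = +$568 billion, so ΔT = ΔY/(−c·k) = −(+$568 billion) × 0.59 / 0.82 ≈ −$409 billion.
The government should cut lump-sum taxes by $409 billion.

−$409 billion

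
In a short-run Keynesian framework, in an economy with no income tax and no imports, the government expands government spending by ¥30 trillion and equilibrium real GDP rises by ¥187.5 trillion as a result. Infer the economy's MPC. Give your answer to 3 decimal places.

0.840

Implied spending multiplier k = ΔY/ΔG = 187.5/30 = 6.25.
Since k = 1/(1 − MPC), MPC = 1 − 1/k = 1 − ΔG/ΔY = 1 − 30/187.5 = 0.840.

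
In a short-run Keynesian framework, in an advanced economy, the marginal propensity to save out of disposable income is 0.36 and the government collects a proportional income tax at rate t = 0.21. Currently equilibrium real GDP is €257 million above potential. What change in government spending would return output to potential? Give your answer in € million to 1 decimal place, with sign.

MPC = 1 − MPS = 1 − 0.36 = 0.64.
Spending multiplier = 1/(1 − c(1−t)) = 1/(1 − 0.64×0.79) = 1/0.4944 ≈ 2.023.
Need ΔY = −€257 million, so ΔG = ΔY/k = (−€257 million) × 0.4944 ≈ −€127.1 million.
The government should cut government spending by €127.1 million.

−€127.1 million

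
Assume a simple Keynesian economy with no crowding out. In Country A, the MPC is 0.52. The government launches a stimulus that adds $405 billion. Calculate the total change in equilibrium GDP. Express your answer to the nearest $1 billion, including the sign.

Government-spending multiplier = 1/(1 − MPC) = 1/(1 − 0.52) = 1/0.48 ≈ 2.083.
ΔY = k × ΔG = (+$405 billion) / 0.48 ≈ +$844 billion.

+$844 billion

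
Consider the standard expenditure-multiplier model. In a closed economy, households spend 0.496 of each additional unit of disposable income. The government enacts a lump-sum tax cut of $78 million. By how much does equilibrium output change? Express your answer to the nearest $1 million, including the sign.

A lump-sum tax change of −$78 million shifts disposable income by +$78 million; first-round consumption changes by −c × ΔT = −0.496 × (−$78 million) = +$38.688 million.
Expenditure multiplier = 1/(1 − MPC) = 1/(1 − 0.496) = 1/0.504 ≈ 1.984.
The tax multiplier is −c × k ≈ −0.984, so ΔY = k × (−c·ΔT) = (+$38.688 million) / 0.504 ≈ +$77 million.

+$77 million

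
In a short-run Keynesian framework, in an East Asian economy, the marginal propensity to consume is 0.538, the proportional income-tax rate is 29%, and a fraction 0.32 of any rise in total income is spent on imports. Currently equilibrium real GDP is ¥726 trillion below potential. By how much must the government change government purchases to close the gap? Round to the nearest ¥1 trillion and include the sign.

+¥681 trillion

Spending multiplier = 1/(1 − c(1−t) + m) = 1/(1 − 0.538×0.71 + 0.32) = 1/0.93802 ≈ 1.066.
Need ΔY = +¥726 trillion, so ΔG = ΔY/k = (+¥726 trillion) × 0.93802 ≈ +¥681 trillion.
The government should increase government purchases by ¥681 trillion.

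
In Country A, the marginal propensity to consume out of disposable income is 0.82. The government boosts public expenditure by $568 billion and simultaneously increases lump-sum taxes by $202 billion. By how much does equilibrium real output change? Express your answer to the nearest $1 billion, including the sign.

+$2,235 billion

Expenditure multiplier = 1/(1 − MPC) = 1/(1 − 0.82) = 1/0.18 ≈ 5.556.
ΔG contributes k·ΔG = (+$568 billion) / 0.18 ≈ +$3,155.6 billion.
ΔT of +$202 billion changes first-round spending by −c·ΔT = −$165.64 billion, contributing k·(−c·ΔT) = (−$165.64 billion) / 0.18 ≈ −$920.2 billion.
Net ΔY = k(ΔG − c·ΔT) = (+$402.36 billion) / 0.18 ≈ +$2,235 billion.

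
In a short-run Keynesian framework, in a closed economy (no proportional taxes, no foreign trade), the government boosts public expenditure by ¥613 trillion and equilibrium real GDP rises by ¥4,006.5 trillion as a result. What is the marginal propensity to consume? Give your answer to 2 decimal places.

Implied spending multiplier k = ΔY/ΔG = 4,006.5/613 ≈ 6.5359.
Since k = 1/(1 − MPC), MPC = 1 − 1/k = 1 − ΔG/ΔY = 1 − 613/4,006.5 ≈ 0.85.

0.85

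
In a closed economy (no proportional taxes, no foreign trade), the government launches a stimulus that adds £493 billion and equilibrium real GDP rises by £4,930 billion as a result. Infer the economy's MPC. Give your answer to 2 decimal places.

0.90

Implied spending multiplier k = ΔY/ΔG = 4,930/493 = 10.
Since k = 1/(1 − MPC), MPC = 1 − 1/k = 1 − ΔG/ΔY = 1 − 493/4,930 = 0.90.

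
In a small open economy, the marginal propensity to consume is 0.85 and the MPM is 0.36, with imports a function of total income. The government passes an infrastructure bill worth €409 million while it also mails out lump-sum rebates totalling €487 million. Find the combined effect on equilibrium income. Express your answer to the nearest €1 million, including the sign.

Expenditure multiplier = 1/(1 − c + m) = 1/(1 − 0.85 + 0.36) = 1/0.51 ≈ 1.961.
ΔG contributes k·ΔG = (+€409 million) / 0.51 ≈ +€802 million.
ΔT of −€487 million changes first-round spending by −c·ΔT = +€413.95 million, contributing k·(−c·ΔT) = (+€413.95 million) / 0.51 ≈ +€811.7 million.
Net ΔY = k(ΔG − c·ΔT) = (+€822.95 million) / 0.51 ≈ +€1,614 million.

+€1,614 million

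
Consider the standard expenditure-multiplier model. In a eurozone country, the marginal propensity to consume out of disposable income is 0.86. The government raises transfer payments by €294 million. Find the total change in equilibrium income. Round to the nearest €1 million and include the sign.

The transfer change shifts disposable income by +€294 million, so first-round consumption changes by c·ΔTR = 0.86 × (+€294 million) = +€252.84 million.
Expenditure multiplier = 1/(1 − MPC) = 1/(1 − 0.86) = 1/0.14 ≈ 7.143.
The transfer multiplier is c × k ≈ 6.143, so ΔY = k × (c·ΔTR) = (+€252.84 million) / 0.14 = +€1,806 million.

+€1,806 million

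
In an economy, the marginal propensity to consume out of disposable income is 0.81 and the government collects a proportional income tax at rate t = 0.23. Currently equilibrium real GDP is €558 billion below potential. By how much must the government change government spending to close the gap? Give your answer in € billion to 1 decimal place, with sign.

Spending multiplier = 1/(1 − c(1−t)) = 1/(1 − 0.81×0.77) = 1/0.3763 ≈ 2.657.
Need ΔY = +€558 billion, so ΔG = ΔY/k = (+€558 billion) × 0.3763 ≈ +€210 billion.
The government should increase government spending by €210 billion.

+€210.0 billion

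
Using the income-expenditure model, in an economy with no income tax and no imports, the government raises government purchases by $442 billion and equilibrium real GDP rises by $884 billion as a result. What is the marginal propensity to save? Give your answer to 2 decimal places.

0.50

Implied spending multiplier k = ΔY/ΔG = 884/442 = 2.
Since k = 1/(1 − MPC), MPC = 1 − 1/k = 1 − ΔG/ΔY = 1 − 442/884 = 0.50.
MPS = 1 − MPC = 0.50.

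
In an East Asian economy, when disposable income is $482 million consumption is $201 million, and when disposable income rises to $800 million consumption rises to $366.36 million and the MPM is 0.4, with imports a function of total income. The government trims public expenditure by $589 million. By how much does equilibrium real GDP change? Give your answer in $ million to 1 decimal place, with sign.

MPC = ΔC/ΔYd = (366.36 − 201)/(800 − 482) = 165.36/318 = 0.52.
Expenditure multiplier = 1/(1 − c + m) = 1/(1 − 0.52 + 0.4) = 1/0.88 ≈ 1.136.
ΔY = k × ΔG = (−$589 million) / 0.88 ≈ −$669.3 million.

−$669.3 million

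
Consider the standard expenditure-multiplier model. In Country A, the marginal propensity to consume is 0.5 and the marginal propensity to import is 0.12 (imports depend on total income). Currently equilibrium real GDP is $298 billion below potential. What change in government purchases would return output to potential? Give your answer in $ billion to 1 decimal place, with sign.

+$184.8 billion

Spending multiplier = 1/(1 − c + m) = 1/(1 − 0.5 + 0.12) = 1/0.62 ≈ 1.613.
Need ΔY = +$298 billion, so ΔG = ΔY/k = (+$298 billion) × 0.62 ≈ +$184.8 billion.
The government should increase government purchases by $184.8 billion.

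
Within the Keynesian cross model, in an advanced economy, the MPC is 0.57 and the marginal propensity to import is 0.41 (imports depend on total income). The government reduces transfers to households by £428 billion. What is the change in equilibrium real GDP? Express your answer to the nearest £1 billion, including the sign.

The transfer change shifts disposable income by −£428 billion, so first-round consumption changes by c·ΔTR = 0.57 × (−£428 billion) = −£243.96 billion.
Expenditure multiplier = 1/(1 − c + m) = 1/(1 − 0.57 + 0.41) = 1/0.84 ≈ 1.19.
The transfer multiplier is c × k ≈ 0.679, so ΔY = k × (c·ΔTR) = (−£243.96 billion) / 0.84 ≈ −£290 billion.

−£290 billion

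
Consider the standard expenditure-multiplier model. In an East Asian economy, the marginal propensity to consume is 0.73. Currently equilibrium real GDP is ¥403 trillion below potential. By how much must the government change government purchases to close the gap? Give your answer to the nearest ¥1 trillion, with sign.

+¥109 trillion

Spending multiplier = 1/(1 − MPC) = 1/(1 − 0.73) = 1/0.27 ≈ 3.704.
Need ΔY = +¥403 trillion, so ΔG = ΔY/k = (+¥403 trillion) × 0.27 ≈ +¥109 trillion.
The government should increase government purchases by ¥109 trillion.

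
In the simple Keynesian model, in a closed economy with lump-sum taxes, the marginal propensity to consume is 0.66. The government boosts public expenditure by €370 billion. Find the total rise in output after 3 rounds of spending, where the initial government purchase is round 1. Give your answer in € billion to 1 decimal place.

Round 1 adds ΔG = €370 billion; each later round is MPC = 0.66 times the previous.
After 3 rounds: 370 + 244.2 + 161.172 = ΔG·(1 − c^3)/(1 − c) = 370 × (1 − 0.287496)/0.34 ≈ €775.4 billion.

€775.4 billion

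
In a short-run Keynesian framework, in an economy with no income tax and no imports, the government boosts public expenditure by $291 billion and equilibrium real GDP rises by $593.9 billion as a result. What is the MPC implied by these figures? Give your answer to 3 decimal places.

0.510

Implied spending multiplier k = ΔY/ΔG = 593.9/291 ≈ 2.0409.
Since k = 1/(1 − MPC), MPC = 1 − 1/k = 1 − ΔG/ΔY = 1 − 291/593.9 ≈ 0.510.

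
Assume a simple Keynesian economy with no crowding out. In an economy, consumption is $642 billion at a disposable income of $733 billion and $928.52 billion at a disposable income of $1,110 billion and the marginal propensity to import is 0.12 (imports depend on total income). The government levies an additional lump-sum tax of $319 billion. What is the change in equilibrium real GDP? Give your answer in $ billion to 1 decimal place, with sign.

−$673.4 billion

MPC = ΔC/ΔYd = (928.52 − 642)/(1,110 − 733) = 286.52/377 = 0.76.
A lump-sum tax change of +$319 billion shifts disposable income by −$319 billion; first-round consumption changes by −c × ΔT = −0.76 × (+$319 billion) = −$242.44 billion.
Expenditure multiplier = 1/(1 − c + m) = 1/(1 − 0.76 + 0.12) = 1/0.36 ≈ 2.778.
The tax multiplier is −c × k ≈ −2.111, so ΔY = k × (−c·ΔT) = (−$242.44 billion) / 0.36 ≈ −$673.4 billion.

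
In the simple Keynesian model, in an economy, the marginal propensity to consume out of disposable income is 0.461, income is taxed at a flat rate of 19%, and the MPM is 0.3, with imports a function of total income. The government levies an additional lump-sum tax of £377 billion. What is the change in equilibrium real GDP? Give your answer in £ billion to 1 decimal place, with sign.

−£187.6 billion

A lump-sum tax change of +£377 billion shifts disposable income by −£377 billion; first-round consumption changes by −c × ΔT = −0.461 × (+£377 billion) = −£173.797 billion.
Expenditure multiplier = 1/(1 − c(1−t) + m) = 1/(1 − 0.461×0.81 + 0.3) = 1/0.92659 ≈ 1.079.
The tax multiplier is −c × k ≈ −0.498, so ΔY = k × (−c·ΔT) = (−£173.797 billion) / 0.92659 ≈ −£187.6 billion.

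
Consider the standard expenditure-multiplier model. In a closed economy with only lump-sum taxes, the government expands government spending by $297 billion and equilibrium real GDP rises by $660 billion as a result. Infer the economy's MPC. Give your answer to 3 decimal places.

0.550

Implied spending multiplier k = ΔY/ΔG = 660/297 ≈ 2.2222.
Since k = 1/(1 − MPC), MPC = 1 − 1/k = 1 − ΔG/ΔY = 1 − 297/660 = 0.550.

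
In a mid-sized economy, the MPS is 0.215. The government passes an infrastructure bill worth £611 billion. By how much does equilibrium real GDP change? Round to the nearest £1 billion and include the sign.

MPC = 1 − MPS = 1 − 0.215 = 0.785.
Government-spending multiplier = 1/(1 − MPC) = 1/(1 − 0.785) = 1/0.215 ≈ 4.651.
ΔY = k × ΔG = (+£611 billion) / 0.215 ≈ +£2,842 billion.

+£2,842 billion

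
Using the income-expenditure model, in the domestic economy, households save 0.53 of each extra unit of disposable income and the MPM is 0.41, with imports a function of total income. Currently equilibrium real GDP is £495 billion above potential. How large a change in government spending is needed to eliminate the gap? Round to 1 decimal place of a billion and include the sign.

−£465.3 billion

MPC = 1 − MPS = 1 − 0.53 = 0.47.
Spending multiplier = 1/(1 − c + m) = 1/(1 − 0.47 + 0.41) = 1/0.94 ≈ 1.064.
Need ΔY = −£495 billion, so ΔG = ΔY/k = (−£495 billion) × 0.94 = −£465.3 billion.
The government should cut government spending by £465.3 billion.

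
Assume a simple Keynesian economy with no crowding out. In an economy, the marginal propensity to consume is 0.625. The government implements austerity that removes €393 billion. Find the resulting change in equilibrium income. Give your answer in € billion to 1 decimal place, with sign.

−€1,048.0 billion

Expenditure multiplier = 1/(1 − MPC) = 1/(1 − 0.625) = 1/0.375 ≈ 2.667.
ΔY = k × ΔG = (−€393 billion) / 0.375 = −€1,048 billion.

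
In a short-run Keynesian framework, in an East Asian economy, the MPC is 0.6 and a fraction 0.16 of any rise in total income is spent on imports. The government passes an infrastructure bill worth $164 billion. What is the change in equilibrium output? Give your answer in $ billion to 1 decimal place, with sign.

Government-spending multiplier = 1/(1 − c + m) = 1/(1 − 0.6 + 0.16) = 1/0.56 ≈ 1.786.
ΔY = k × ΔG = (+$164 billion) / 0.56 ≈ +$292.9 billion.

+$292.9 billion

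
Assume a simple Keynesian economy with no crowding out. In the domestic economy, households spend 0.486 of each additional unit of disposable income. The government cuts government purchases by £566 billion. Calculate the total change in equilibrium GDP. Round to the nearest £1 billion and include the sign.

−£1,101 billion

Spending multiplier = 1/(1 − MPC) = 1/(1 − 0.486) = 1/0.514 ≈ 1.946.
ΔY = k × ΔG = (−£566 billion) / 0.514 ≈ −£1,101 billion.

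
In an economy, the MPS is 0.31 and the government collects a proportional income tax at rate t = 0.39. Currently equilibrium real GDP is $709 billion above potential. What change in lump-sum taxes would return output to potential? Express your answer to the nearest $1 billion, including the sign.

+$595 billion

MPC = 1 − MPS = 1 − 0.31 = 0.69.
Spending multiplier = 1/(1 − c(1−t)) = 1/(1 − 0.69×0.61) = 1/0.5791 ≈ 1.727.
Tax multiplier = −c·k = −0.69/0.5791 ≈ −1.192. Need ΔY = −$709 billion, so ΔT = ΔY/(−c·k) = −(−$709 billion) × 0.5791 / 0.69 ≈ +$595 billion.
The government should raise lump-sum taxes by $595 billion.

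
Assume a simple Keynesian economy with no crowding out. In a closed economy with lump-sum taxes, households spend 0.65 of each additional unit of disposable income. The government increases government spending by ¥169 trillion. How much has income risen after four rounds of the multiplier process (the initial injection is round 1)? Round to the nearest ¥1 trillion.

Round 1 adds ΔG = ¥169 trillion; each later round is MPC = 0.65 times the previous.
After 4 rounds: 169 + 109.85 + 71.4025 + 46.411625 = ΔG·(1 − c^4)/(1 − c) = 169 × (1 − 0.17850625)/0.35 ≈ ¥397 trillion.

¥397 trillion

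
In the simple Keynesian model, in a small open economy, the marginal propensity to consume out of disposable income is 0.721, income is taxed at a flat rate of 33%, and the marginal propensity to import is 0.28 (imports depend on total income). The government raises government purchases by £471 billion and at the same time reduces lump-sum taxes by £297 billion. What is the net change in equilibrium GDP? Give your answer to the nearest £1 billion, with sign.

Expenditure multiplier = 1/(1 − c(1−t) + m) = 1/(1 − 0.721×0.67 + 0.28) = 1/0.79693 ≈ 1.255.
ΔG contributes k·ΔG = (+£471 billion) / 0.79693 ≈ +£591 billion.
ΔT of −£297 billion changes first-round spending by −c·ΔT = +£214.137 billion, contributing k·(−c·ΔT) = (+£214.137 billion) / 0.79693 ≈ +£268.7 billion.
Net ΔY = k(ΔG − c·ΔT) = (+£685.137 billion) / 0.79693 ≈ +£860 billion.

+£860 billion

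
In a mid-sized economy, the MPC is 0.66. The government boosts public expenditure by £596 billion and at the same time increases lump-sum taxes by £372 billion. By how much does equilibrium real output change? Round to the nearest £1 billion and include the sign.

+£1,031 billion

Expenditure multiplier = 1/(1 − MPC) = 1/(1 − 0.66) = 1/0.34 ≈ 2.941.
ΔG contributes k·ΔG = (+£596 billion) / 0.34 ≈ +£1,752.9 billion.
ΔT of +£372 billion changes first-round spending by −c·ΔT = −£245.52 billion, contributing k·(−c·ΔT) = (−£245.52 billion) / 0.34 ≈ −£722.1 billion.
Net ΔY = k(ΔG − c·ΔT) = (+£350.48 billion) / 0.34 ≈ +£1,031 billion.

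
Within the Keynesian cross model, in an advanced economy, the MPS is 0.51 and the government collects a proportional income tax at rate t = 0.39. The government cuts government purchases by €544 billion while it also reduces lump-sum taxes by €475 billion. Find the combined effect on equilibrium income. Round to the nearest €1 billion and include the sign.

MPC = 1 − MPS = 1 − 0.51 = 0.49.
Expenditure multiplier = 1/(1 − c(1−t)) = 1/(1 − 0.49×0.61) = 1/0.7011 ≈ 1.426.
ΔG contributes k·ΔG = (−€544 billion) / 0.7011 ≈ −€775.9 billion.
ΔT of −€475 billion changes first-round spending by −c·ΔT = +€232.75 billion, contributing k·(−c·ΔT) = (+€232.75 billion) / 0.7011 ≈ +€332 billion.
Net ΔY = k(ΔG − c·ΔT) = (−€311.25 billion) / 0.7011 ≈ −€444 billion.

−€444 billion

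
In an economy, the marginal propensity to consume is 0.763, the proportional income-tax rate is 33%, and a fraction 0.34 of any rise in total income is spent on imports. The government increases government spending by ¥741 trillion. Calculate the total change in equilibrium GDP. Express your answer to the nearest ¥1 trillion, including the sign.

+¥894 trillion

Expenditure multiplier = 1/(1 − c(1−t) + m) = 1/(1 − 0.763×0.67 + 0.34) = 1/0.82879 ≈ 1.207.
ΔY = k × ΔG = (+¥741 trillion) / 0.82879 ≈ +¥894 trillion.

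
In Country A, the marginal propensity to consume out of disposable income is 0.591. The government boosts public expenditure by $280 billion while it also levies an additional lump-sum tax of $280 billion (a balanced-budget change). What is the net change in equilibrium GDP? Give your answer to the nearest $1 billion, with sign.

+$280 billion

Expenditure multiplier = 1/(1 − MPC) = 1/(1 − 0.591) = 1/0.409 ≈ 2.445.
ΔG contributes k·ΔG = (+$280 billion) / 0.409 ≈ +$684.6 billion.
ΔT of +$280 billion changes first-round spending by −c·ΔT = −$165.48 billion, contributing k·(−c·ΔT) = (−$165.48 billion) / 0.409 ≈ −$404.6 billion.
With ΔG = ΔT and no other leakages, the balanced-budget multiplier is 1, so ΔY = ΔG = +$280 billion.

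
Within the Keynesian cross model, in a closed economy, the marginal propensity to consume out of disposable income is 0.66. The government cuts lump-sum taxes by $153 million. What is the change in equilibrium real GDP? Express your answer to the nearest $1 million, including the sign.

+$297 million

A lump-sum tax change of −$153 million shifts disposable income by +$153 million; first-round consumption changes by −c × ΔT = −0.66 × (−$153 million) = +$100.98 million.
Expenditure multiplier = 1/(1 − MPC) = 1/(1 − 0.66) = 1/0.34 ≈ 2.941.
The tax multiplier is −c × k ≈ −1.941, so ΔY = k × (−c·ΔT) = (+$100.98 million) / 0.34 = +$297 million.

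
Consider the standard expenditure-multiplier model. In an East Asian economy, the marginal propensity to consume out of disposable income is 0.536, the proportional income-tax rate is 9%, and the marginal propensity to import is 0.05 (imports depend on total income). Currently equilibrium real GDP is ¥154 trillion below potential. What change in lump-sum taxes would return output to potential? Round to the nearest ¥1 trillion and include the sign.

−¥162 trillion

Spending multiplier = 1/(1 − c(1−t) + m) = 1/(1 − 0.536×0.91 + 0.05) = 1/0.56224 ≈ 1.779.
Tax multiplier = −c·k = −0.536/0.56224 ≈ −0.953. Need ΔY = +¥154 trillion, so ΔT = ΔY/(−c·k) = −(+¥154 trillion) × 0.56224 / 0.536 ≈ −¥162 trillion.
The government should cut lump-sum taxes by ¥162 trillion.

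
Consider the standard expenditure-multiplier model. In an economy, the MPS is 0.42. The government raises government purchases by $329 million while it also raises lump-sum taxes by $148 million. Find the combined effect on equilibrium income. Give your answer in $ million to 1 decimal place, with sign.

+$579.0 million

MPC = 1 − MPS = 1 − 0.42 = 0.58.
Expenditure multiplier = 1/(1 − MPC) = 1/(1 − 0.58) = 1/0.42 ≈ 2.381.
ΔG contributes k·ΔG = (+$329 million) / 0.42 ≈ +$783.3 million.
ΔT of +$148 million changes first-round spending by −c·ΔT = −$85.84 million, contributing k·(−c·ΔT) = (−$85.84 million) / 0.42 ≈ −$204.4 million.
Net ΔY = k(ΔG − c·ΔT) = (+$243.16 million) / 0.42 ≈ +$579 million.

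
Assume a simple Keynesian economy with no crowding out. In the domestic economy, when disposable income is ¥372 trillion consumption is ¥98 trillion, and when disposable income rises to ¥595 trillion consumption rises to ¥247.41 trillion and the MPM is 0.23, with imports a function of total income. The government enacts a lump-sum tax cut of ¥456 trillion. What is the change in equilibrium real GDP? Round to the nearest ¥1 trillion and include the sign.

+¥546 trillion

MPC = ΔC/ΔYd = (247.41 − 98)/(595 − 372) = 149.41/223 = 0.67.
A lump-sum tax change of −¥456 trillion shifts disposable income by +¥456 trillion; first-round consumption changes by −c × ΔT = −0.67 × (−¥456 trillion) = +¥305.52 trillion.
Expenditure multiplier = 1/(1 − c + m) = 1/(1 − 0.67 + 0.23) = 1/0.56 ≈ 1.786.
The tax multiplier is −c × k ≈ −1.196, so ΔY = k × (−c·ΔT) = (+¥305.52 trillion) / 0.56 ≈ +¥546 trillion.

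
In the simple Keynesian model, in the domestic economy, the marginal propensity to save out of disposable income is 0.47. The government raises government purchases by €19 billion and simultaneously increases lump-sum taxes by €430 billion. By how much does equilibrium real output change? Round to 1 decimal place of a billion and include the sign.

−€444.5 billion

MPC = 1 − MPS = 1 − 0.47 = 0.53.
Expenditure multiplier = 1/(1 − MPC) = 1/(1 − 0.53) = 1/0.47 ≈ 2.128.
ΔG contributes k·ΔG = (+€19 billion) / 0.47 ≈ +€40.4 billion.
ΔT of +€430 billion changes first-round spending by −c·ΔT = −€227.9 billion, contributing k·(−c·ΔT) = (−€227.9 billion) / 0.47 ≈ −€484.9 billion.
Net ΔY = k(ΔG − c·ΔT) = (−€208.9 billion) / 0.47 ≈ −€444.5 billion.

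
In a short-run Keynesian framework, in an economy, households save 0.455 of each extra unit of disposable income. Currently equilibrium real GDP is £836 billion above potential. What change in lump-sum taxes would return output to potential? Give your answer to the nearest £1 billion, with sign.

MPC = 1 − MPS = 1 − 0.455 = 0.545.
Spending multiplier = 1/(1 − MPC) = 1/(1 − 0.545) = 1/0.455 ≈ 2.198.
Tax multiplier = −c·k = −0.545/0.455 ≈ −1.198. Need ΔY = −£836 billion, so ΔT = ΔY/(−c·k) = −(−£836 billion) × 0.455 / 0.545 ≈ +£698 billion.
The government should raise lump-sum taxes by £698 billion.

+£698 billion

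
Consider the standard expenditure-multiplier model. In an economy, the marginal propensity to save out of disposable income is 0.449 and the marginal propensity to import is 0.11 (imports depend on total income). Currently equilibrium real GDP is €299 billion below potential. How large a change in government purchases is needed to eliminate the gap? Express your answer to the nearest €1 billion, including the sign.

+€167 billion

MPC = 1 − MPS = 1 − 0.449 = 0.551.
Spending multiplier = 1/(1 − c + m) = 1/(1 − 0.551 + 0.11) = 1/0.559 ≈ 1.789.
Need ΔY = +€299 billion, so ΔG = ΔY/k = (+€299 billion) × 0.559 ≈ +€167 billion.
The government should increase government purchases by €167 billion.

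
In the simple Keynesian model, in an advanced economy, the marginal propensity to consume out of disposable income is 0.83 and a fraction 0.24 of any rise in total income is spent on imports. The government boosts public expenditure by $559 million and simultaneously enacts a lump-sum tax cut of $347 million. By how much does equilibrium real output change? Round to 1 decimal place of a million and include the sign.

Expenditure multiplier = 1/(1 − c + m) = 1/(1 − 0.83 + 0.24) = 1/0.41 ≈ 2.439.
ΔG contributes k·ΔG = (+$559 million) / 0.41 ≈ +$1,363.4 million.
ΔT of −$347 million changes first-round spending by −c·ΔT = +$288.01 million, contributing k·(−c·ΔT) = (+$288.01 million) / 0.41 ≈ +$702.5 million.
Net ΔY = k(ΔG − c·ΔT) = (+$847.01 million) / 0.41 ≈ +$2,065.9 million.

+$2,065.9 million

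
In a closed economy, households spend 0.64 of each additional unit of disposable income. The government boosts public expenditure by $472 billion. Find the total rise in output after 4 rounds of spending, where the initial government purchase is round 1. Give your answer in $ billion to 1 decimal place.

Round 1 adds ΔG = $472 billion; each later round is MPC = 0.64 times the previous.
After 4 rounds: 472 + 302.08 + 193.3312 + 123.731968 = ΔG·(1 − c^4)/(1 − c) = 472 × (1 − 0.16777216)/0.36 ≈ $1,091.1 billion.

$1,091.1 billion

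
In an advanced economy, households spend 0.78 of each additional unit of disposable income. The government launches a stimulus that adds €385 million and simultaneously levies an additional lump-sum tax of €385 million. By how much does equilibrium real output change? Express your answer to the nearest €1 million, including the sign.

+€385 million

Expenditure multiplier = 1/(1 − MPC) = 1/(1 − 0.78) = 1/0.22 ≈ 4.545.
ΔG contributes k·ΔG = (+€385 million) / 0.22 = +€1,750 million.
ΔT of +€385 million changes first-round spending by −c·ΔT = −€300.3 million, contributing k·(−c·ΔT) = (−€300.3 million) / 0.22 = −€1,365 million.
With ΔG = ΔT and no other leakages, the balanced-budget multiplier is 1, so ΔY = ΔG = +€385 million.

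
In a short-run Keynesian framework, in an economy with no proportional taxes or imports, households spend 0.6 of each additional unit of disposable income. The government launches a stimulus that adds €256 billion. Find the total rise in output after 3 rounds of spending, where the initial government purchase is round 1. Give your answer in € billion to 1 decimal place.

Round 1 adds ΔG = €256 billion; each later round is MPC = 0.6 times the previous.
After 3 rounds: 256 + 153.6 + 92.16 = ΔG·(1 − c^3)/(1 − c) = 256 × (1 − 0.216)/0.4 ≈ €501.8 billion.

€501.8 billion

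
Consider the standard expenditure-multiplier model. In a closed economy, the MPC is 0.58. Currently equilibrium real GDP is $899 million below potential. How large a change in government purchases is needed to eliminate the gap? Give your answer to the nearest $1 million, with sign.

Spending multiplier = 1/(1 − MPC) = 1/(1 − 0.58) = 1/0.42 ≈ 2.381.
Need ΔY = +$899 million, so ΔG = ΔY/k = (+$899 million) × 0.42 ≈ +$378 million.
The government should increase government purchases by $378 million.

+$378 million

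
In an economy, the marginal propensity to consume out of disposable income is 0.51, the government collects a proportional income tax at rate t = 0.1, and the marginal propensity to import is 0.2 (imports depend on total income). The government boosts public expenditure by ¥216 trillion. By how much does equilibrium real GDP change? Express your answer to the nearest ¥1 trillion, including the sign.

+¥291 trillion

Government-spending multiplier = 1/(1 − c(1−t) + m) = 1/(1 − 0.51×0.9 + 0.2) = 1/0.741 ≈ 1.35.
ΔY = k × ΔG = (+¥216 trillion) / 0.741 ≈ +¥291 trillion.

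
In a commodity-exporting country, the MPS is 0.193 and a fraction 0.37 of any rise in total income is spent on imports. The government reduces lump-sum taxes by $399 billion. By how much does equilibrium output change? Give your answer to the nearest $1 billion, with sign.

+$572 billion

MPC = 1 − MPS = 1 − 0.193 = 0.807.
A lump-sum tax change of −$399 billion shifts disposable income by +$399 billion; first-round consumption changes by −c × ΔT = −0.807 × (−$399 billion) = +$321.993 billion.
Expenditure multiplier = 1/(1 − c + m) = 1/(1 − 0.807 + 0.37) = 1/0.563 ≈ 1.776.
The tax multiplier is −c × k ≈ −1.433, so ΔY = k × (−c·ΔT) = (+$321.993 billion) / 0.563 ≈ +$572 billion.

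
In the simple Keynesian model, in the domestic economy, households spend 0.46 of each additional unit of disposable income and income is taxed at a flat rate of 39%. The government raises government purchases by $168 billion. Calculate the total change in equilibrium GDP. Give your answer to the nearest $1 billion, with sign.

+$234 billion

Government-spending multiplier = 1/(1 − c(1−t)) = 1/(1 − 0.46×0.61) = 1/0.7194 ≈ 1.39.
ΔY = k × ΔG = (+$168 billion) / 0.7194 ≈ +$234 billion.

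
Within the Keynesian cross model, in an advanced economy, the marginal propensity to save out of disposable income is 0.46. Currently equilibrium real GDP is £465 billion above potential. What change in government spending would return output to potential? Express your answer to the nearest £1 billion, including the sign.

−£214 billion

MPC = 1 − MPS = 1 − 0.46 = 0.54.
Spending multiplier = 1/(1 − MPC) = 1/(1 − 0.54) = 1/0.46 ≈ 2.174.
Need ΔY = −£465 billion, so ΔG = ΔY/k = (−£465 billion) × 0.46 ≈ −£214 billion.
The government should cut government spending by £214 billion.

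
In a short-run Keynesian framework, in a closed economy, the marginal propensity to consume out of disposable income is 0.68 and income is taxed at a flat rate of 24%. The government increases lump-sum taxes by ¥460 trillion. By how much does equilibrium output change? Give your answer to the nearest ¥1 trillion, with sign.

−¥647 trillion

A lump-sum tax change of +¥460 trillion shifts disposable income by −¥460 trillion; first-round consumption changes by −c × ΔT = −0.68 × (+¥460 trillion) = −¥312.8 trillion.
Expenditure multiplier = 1/(1 − c(1−t)) = 1/(1 − 0.68×0.76) = 1/0.4832 ≈ 2.07.
The tax multiplier is −c × k ≈ −1.407, so ΔY = k × (−c·ΔT) = (−¥312.8 trillion) / 0.4832 ≈ −¥647 trillion.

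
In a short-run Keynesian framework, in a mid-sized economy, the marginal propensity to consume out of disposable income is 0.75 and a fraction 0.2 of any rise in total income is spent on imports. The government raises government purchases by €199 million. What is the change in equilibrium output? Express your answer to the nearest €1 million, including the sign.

+€442 million

Spending multiplier = 1/(1 − c + m) = 1/(1 − 0.75 + 0.2) = 1/0.45 ≈ 2.222.
ΔY = k × ΔG = (+€199 million) / 0.45 ≈ +€442 million.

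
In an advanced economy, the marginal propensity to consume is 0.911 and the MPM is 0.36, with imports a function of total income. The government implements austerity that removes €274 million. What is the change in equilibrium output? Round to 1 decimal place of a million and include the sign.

−€610.2 million

Expenditure multiplier = 1/(1 − c + m) = 1/(1 − 0.911 + 0.36) = 1/0.449 ≈ 2.227.
ΔY = k × ΔG = (−€274 million) / 0.449 ≈ −€610.2 million.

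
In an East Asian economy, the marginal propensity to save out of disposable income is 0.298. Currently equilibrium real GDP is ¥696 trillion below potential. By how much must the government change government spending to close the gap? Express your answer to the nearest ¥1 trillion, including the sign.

MPC = 1 − MPS = 1 − 0.298 = 0.702.
Spending multiplier = 1/(1 − MPC) = 1/(1 − 0.702) = 1/0.298 ≈ 3.356.
Need ΔY = +¥696 trillion, so ΔG = ΔY/k = (+¥696 trillion) × 0.298 ≈ +¥207 trillion.
The government should increase government spending by ¥207 trillion.

+¥207 trillion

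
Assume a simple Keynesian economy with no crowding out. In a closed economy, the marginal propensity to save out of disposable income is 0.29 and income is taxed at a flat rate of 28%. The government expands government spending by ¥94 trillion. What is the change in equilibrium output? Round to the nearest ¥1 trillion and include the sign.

MPC = 1 − MPS = 1 − 0.29 = 0.71.
Government-spending multiplier = 1/(1 − c(1−t)) = 1/(1 − 0.71×0.72) = 1/0.4888 ≈ 2.046.
ΔY = k × ΔG = (+¥94 trillion) / 0.4888 ≈ +¥192 trillion.

+¥192 trillion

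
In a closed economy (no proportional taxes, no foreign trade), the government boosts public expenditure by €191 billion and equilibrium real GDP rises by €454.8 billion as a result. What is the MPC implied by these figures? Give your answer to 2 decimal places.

Implied spending multiplier k = ΔY/ΔG = 454.8/191 ≈ 2.3812.
Since k = 1/(1 − MPC), MPC = 1 − 1/k = 1 − ΔG/ΔY = 1 − 191/454.8 ≈ 0.58.

0.58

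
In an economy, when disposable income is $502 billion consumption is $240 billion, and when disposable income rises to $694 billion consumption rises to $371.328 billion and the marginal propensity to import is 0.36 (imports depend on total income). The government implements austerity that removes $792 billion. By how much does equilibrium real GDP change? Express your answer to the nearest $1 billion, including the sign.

MPC = ΔC/ΔYd = (371.328 − 240)/(694 − 502) = 131.328/192 = 0.684.
Expenditure multiplier = 1/(1 − c + m) = 1/(1 − 0.684 + 0.36) = 1/0.676 ≈ 1.479.
ΔY = k × ΔG = (−$792 billion) / 0.676 ≈ −$1,172 billion.

−$1,172 billion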